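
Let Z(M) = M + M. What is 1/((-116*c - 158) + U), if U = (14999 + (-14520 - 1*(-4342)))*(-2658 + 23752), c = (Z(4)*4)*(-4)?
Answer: 1/101708864 ≈ 9.8320e-9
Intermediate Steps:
Z(M) = 2*M
c = -128 (c = ((2*4)*4)*(-4) = (8*4)*(-4) = 32*(-4) = -128)
U = 101694174 (U = (14999 + (-14520 + 4342))*21094 = (14999 - 10178)*21094 = 4821*21094 = 101694174)
1/((-116*c - 158) + U) = 1/((-116*(-128) - 158) + 101694174) = 1/((14848 - 158) + 101694174) = 1/(14690 + 101694174) = 1/101708864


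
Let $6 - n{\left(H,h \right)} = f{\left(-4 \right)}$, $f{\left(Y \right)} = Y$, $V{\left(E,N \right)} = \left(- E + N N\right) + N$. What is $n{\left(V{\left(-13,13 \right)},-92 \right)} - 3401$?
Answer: $-3391$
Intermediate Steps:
$V{\left(E,N \right)} = N + N^{2} - E$ ($V{\left(E,N \right)} = \left(- E + N^{2}\right) + N = \left(N^{2} - E\right) + N = N + N^{2} - E$)
$n{\left(H,h \right)} = 10$ ($n{\left(H,h \right)} = 6 - -4 = 6 + 4 = 10$)
$n{\left(V{\left(-13,13 \right)},-92 \right)} - 3401 = 10 - 3401 = -3391$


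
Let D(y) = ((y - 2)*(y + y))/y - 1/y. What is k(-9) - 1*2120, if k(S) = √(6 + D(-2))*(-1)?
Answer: -2120 - I*√6/2 ≈ -2120.0 - 1.2247*I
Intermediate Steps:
D(y) = -4 - 1/y + 2*y (D(y) = ((-2 + y)*(2*y))/y - 1/y = (2*y*(-2 + y))/y - 1/y = (-4 + 2*y) - 1/y = -4 - 1/y + 2*y)
k(S) = -I*√6/2 (k(S) = √(6 + (-4 - 1/(-2) + 2*(-2)))*(-1) = √(6 + (-4 - 1*(-½) - 4))*(-1) = √(6 + (-4 + ½ - 4))*(-1) = √(6 - 15/2)*(-1) = √(-3/2)*(-1) = (I*√6/2)*(-1) = -I*√6/2)
k(-9) - 1*2120 = -I*√6/2 - 1*2120 = -I*√6/2 - 2120 = -2120 - I*√6/2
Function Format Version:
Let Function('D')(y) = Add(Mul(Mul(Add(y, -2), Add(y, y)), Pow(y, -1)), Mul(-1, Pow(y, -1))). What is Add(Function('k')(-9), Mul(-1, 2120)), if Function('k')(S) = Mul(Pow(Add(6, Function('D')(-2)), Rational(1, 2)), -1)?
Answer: Add(-2120, Mul(Rational(-1, 2), I, Pow(6, Rational(1, 2)))) ≈ Add(-2120.0, Mul(-1.2247, I))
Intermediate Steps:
Function('D')(y) = Add(-4, Mul(-1, Pow(y, -1)), Mul(2, y)) (Function('D')(y) = Add(Mul(Mul(Add(-2, y), Mul(2, y)), Pow(y, -1)), Mul(-1, Pow(y, -1))) = Add(Mul(Mul(2, y, Add(-2, y)), Pow(y, -1)), Mul(-1, Pow(y, -1))) = Add(Add(-4, Mul(2, y)), Mul(-1, Pow(y, -1))) = Add(-4, Mul(-1, Pow(y, -1)), Mul(2, y)))
Function('k')(S) = Mul(Rational(-1, 2), I, Pow(6, Rational(1, 2))) (Function('k')(S) = Mul(Pow(Add(6, Add(-4, Mul(-1, Pow(-2, -1)), Mul(2, -2))), Rational(1, 2)), -1) = Mul(Pow(Add(6, Add(-4, Mul(-1, Rational(-1, 2)), -4)), Rational(1, 2)), -1) = Mul(Pow(Add(6, Add(-4, Rational(1, 2), -4)), Rational(1, 2)), -1) = Mul(Pow(Add(6, Rational(-15, 2)), Rational(1, 2)), -1) = Mul(Pow(Rational(-3, 2), Rational(1, 2)), -1) = Mul(Mul(Rational(1, 2), I, Pow(6, Rational(1, 2))), -1) = Mul(Rational(-1, 2), I, Pow(6, Rational(1, 2))))
Add(Function('k')(-9), Mul(-1, 2120)) = Add(Mul(Rational(-1, 2), I, Pow(6, Rational(1, 2))), Mul(-1, 2120)) = Add(Mul(Rational(-1, 2), I, Pow(6, Rational(1, 2))), -2120) = Add(-2120, Mul(Rational(-1, 2), I, Pow(6, Rational(1, 2))))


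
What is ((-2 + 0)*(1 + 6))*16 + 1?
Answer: -223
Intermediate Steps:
((-2 + 0)*(1 + 6))*16 + 1 = -2*7*16 + 1 = -14*16 + 1 = -224 + 1 = -223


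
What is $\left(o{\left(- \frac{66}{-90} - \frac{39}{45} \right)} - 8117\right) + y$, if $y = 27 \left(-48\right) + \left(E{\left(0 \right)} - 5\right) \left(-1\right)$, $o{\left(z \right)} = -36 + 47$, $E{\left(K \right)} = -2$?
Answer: $-9395$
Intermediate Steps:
$o{\left(z \right)} = 11$
$y = -1289$ ($y = 27 \left(-48\right) + \left(-2 - 5\right) \left(-1\right) = -1296 - -7 = -1296 + 7 = -1289$)
$\left(o{\left(- \frac{66}{-90} - \frac{39}{45} \right)} - 8117\right) + y = \left(11 - 8117\right) - 1289 = -8106 - 1289 = -9395$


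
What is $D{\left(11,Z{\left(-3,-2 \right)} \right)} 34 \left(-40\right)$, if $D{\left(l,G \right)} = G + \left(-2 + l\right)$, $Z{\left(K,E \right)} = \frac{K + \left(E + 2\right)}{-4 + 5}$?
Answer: $-8160$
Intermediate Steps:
$Z{\left(K,E \right)} = 2 + E + K$ ($Z{\left(K,E \right)} = \frac{K + \left(2 + E\right)}{1} = \left(2 + E + K\right) 1 = 2 + E + K$)
$D{\left(l,G \right)} = -2 + G + l$
$D{\left(11,Z{\left(-3,-2 \right)} \right)} 34 \left(-40\right) = \left(-2 - 3 + 11\right) 34 \left(-40\right) = 6 \cdot 34 \left(-40\right) = 204 \left(-40\right) = -8160$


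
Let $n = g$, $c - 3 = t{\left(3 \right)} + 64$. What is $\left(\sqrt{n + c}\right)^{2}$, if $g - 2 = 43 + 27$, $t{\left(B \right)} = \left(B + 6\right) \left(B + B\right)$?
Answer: $193$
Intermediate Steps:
$t{\left(B \right)} = 2 B \left(6 + B\right)$ ($t{\left(B \right)} = \left(6 + B\right) 2 B = 2 B \left(6 + B\right)$)
$c = 121$ ($c = 3 + \left(2 \cdot 3 \left(6 + 3\right) + 64\right) = 3 + \left(2 \cdot 3 \cdot 9 + 64\right) = 3 + \left(54 + 64\right) = 3 + 118 = 121$)
$g = 72$ ($g = 2 + \left(43 + 27\right) = 2 + 70 = 72$)
$n = 72$
$\left(\sqrt{n + c}\right)^{2} = \left(\sqrt{72 + 121}\right)^{2} = \left(\sqrt{193}\right)^{2} = 193$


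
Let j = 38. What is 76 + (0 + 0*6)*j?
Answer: 76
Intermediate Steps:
76 + (0 + 0*6)*j = 76 + (0 + 0*6)*38 = 76 + (0 + 0)*38 = 76 + 0*38 = 76 + 0 = 76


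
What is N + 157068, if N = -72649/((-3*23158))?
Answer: 10912214881/69474 ≈ 1.5707e+5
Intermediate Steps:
N = 72649/69474 (N = -72649/(-69474) = -72649*(-1/69474) = 72649/69474 ≈ 1.0457)
N + 157068 = 72649/69474 + 157068 = 10912214881/69474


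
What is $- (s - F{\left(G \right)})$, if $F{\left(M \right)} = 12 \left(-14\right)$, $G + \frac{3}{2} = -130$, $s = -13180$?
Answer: $13012$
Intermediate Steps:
$G = - \frac{263}{2}$ ($G = - \frac{3}{2} - 130 = - \frac{263}{2} \approx -131.5$)
$F{\left(M \right)} = -168$
$- (s - F{\left(G \right)}) = - (-13180 - -168) = - (-13180 + 168) = \left(-1\right) \left(-13012\right) = 13012$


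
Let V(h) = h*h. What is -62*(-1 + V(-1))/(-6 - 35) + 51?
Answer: 51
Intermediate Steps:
V(h) = h**2
-62*(-1 + V(-1))/(-6 - 35) + 51 = -62*(-1 + (-1)**2)/(-6 - 35) + 51 = -62*(-1 + 1)/(-41) + 51 = -0*(-1)/41 + 51 = -62*0 + 51 = 0 + 51 = 51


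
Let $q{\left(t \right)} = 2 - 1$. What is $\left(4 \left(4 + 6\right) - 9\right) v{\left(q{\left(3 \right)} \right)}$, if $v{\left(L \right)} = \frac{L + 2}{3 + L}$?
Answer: $\frac{93}{4} \approx 23.25$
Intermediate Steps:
$q{\left(t \right)} = 1$ ($q{\left(t \right)} = 2 - 1 = 1$)
$v{\left(L \right)} = \frac{2 + L}{3 + L}$
$\left(4 \left(4 + 6\right) - 9\right) v{\left(q{\left(3 \right)} \right)} = \left(4 \left(4 + 6\right) - 9\right) \frac{2 + 1}{3 + 1} = \left(4 \cdot 10 - 9\right) \frac{1}{4} \cdot 3 = \left(40 - 9\right) \frac{1}{4} \cdot 3 = 31 \cdot \frac{3}{4} = \frac{93}{4}$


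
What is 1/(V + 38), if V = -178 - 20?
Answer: -1/160 ≈ -0.0062500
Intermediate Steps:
V = -198
1/(V + 38) = 1/(-198 + 38) = 1/(-160) = -1/160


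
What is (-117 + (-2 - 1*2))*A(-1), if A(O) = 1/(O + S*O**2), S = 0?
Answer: 121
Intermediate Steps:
A(O) = 1/O (A(O) = 1/(O + 0*O**2) = 1/(O + 0) = 1/O)
(-117 + (-2 - 1*2))*A(-1) = (-117 + (-2 - 1*2))/(-1) = (-117 + (-2 - 2))*(-1) = (-117 - 4)*(-1) = -121*(-1) = 121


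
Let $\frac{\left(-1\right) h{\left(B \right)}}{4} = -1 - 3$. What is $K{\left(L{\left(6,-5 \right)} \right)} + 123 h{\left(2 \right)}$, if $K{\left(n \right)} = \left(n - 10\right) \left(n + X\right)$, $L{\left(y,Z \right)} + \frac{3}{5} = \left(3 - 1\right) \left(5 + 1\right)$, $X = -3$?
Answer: $\frac{49494}{25} \approx 1979.8$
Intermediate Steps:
$h{\left(B \right)} = 16$ ($h{\left(B \right)} = - 4 \left(-1 - 3\right) = \left(-4\right) \left(-4\right) = 16$)
$L{\left(y,Z \right)} = \frac{57}{5}$ ($L{\left(y,Z \right)} = - \frac{3}{5} + \left(3 - 1\right) \left(5 + 1\right) = - \frac{3}{5} + 2 \cdot 6 = - \frac{3}{5} + 12 = \frac{57}{5}$)
$K{\left(n \right)} = \left(-10 + n\right) \left(-3 + n\right)$ ($K{\left(n \right)} = \left(n - 10\right) \left(n - 3\right) = \left(-10 + n\right) \left(-3 + n\right)$)
$K{\left(L{\left(6,-5 \right)} \right)} + 123 h{\left(2 \right)} = \left(30 + \left(\frac{57}{5}\right)^{2} - \frac{741}{5}\right) + 123 \cdot 16 = \left(30 + \frac{3249}{25} - \frac{741}{5}\right) + 1968 = \frac{294}{25} + 1968 = \frac{49494}{25}$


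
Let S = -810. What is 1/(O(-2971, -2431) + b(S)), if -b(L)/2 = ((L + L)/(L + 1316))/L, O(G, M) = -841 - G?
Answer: 253/538888 ≈ 0.00046949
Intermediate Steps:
b(L) = -4/(1316 + L) (b(L) = -2*(L + L)/(L + 1316)/L = -2*(2*L)/(1316 + L)/L = -2*2*L/(1316 + L)/L = -4/(1316 + L))
1/(O(-2971, -2431) + b(S)) = 1/((-841 - 1*(-2971)) - 4/(1316 - 810)) = 1/((-841 + 2971) - 4/506) = 1/(2130 - 4*1/506) = 1/(2130 - 2/253) = 1/(538888/253) = 253/538888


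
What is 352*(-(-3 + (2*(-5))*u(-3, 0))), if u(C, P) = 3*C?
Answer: -30624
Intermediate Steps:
352*(-(-3 + (2*(-5))*u(-3, 0))) = 352*(-(-3 + (2*(-5))*(3*(-3)))) = 352*(-(-3 - 10*(-9))) = 352*(-(-3 + 90)) = 352*(-1*87) = 352*(-87) = -30624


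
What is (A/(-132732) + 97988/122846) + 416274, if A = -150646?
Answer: 1696906719664565/4076398818 ≈ 4.1628e+5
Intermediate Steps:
(A/(-132732) + 97988/122846) + 416274 = (-150646/(-132732) + 97988/122846) + 416274 = (-150646*(-1/132732) + 97988*(1/122846)) + 416274 = (75323/66366 + 48994/61423) + 416274 = 7878100433/4076398818 + 416274 = 1696906719664565/4076398818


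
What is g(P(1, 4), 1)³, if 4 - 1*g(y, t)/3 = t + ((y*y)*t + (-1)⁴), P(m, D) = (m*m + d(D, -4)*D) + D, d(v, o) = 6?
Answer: -15945922413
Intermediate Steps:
P(m, D) = m² + 7*D (P(m, D) = (m*m + 6*D) + D = (m² + 6*D) + D = m² + 7*D)
g(y, t) = 9 - 3*t - 3*t*y² (g(y, t) = 12 - 3*(t + ((y*y)*t + (-1)⁴)) = 12 - 3*(t + (y²*t + 1)) = 12 - 3*(t + (t*y² + 1)) = 12 - 3*(t + (1 + t*y²)) = 12 - 3*(1 + t + t*y²) = 12 + (-3 - 3*t - 3*t*y²) = 9 - 3*t - 3*t*y²)
g(P(1, 4), 1)³ = (9 - 3*1 - 3*1*(1² + 7*4)²)³ = (9 - 3 - 3*1*(1 + 28)²)³ = (9 - 3 - 3*1*29²)³ = (9 - 3 - 3*1*841)³ = (9 - 3 - 2523)³ = (-2517)³ = -15945922413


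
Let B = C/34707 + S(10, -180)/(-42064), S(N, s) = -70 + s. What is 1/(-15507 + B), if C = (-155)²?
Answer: -729957624/11318943243193 ≈ -6.4490e-5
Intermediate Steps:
C = 24025
B = 509632175/729957624 (B = 24025/34707 + (-70 - 180)/(-42064) = 24025*(1/34707) - 250*(-1/42064) = 24025/34707 + 125/21032 = 509632175/729957624 ≈ 0.69817)
1/(-15507 + B) = 1/(-15507 + 509632175/729957624) = 1/(-11318943243193/729957624) = -729957624/11318943243193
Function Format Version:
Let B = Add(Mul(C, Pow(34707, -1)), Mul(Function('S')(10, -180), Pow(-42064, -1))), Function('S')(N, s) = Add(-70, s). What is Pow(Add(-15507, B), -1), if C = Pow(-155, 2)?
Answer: Rational(-729957624, 11318943243193) ≈ -6.4490e-5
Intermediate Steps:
C = 24025
B = Rational(509632175, 729957624) (B = Add(Mul(24025, Pow(34707, -1)), Mul(Add(-70, -180), Pow(-42064, -1))) = Add(Mul(24025, Rational(1, 34707)), Mul(-250, Rational(-1, 42064))) = Add(Rational(24025, 34707), Rational(125, 21032)) = Rational(509632175, 729957624) ≈ 0.69817)
Pow(Add(-15507, B), -1) = Pow(Add(-15507, Rational(509632175, 729957624)), -1) = Pow(Rational(-11318943243193, 729957624), -1) = Rational(-729957624, 11318943243193)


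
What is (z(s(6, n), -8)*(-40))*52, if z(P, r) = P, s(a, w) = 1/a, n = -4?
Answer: -1040/3 ≈ -346.67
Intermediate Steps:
s(a, w) = 1/a
(z(s(6, n), -8)*(-40))*52 = (-40/6)*52 = ((1/6)*(-40))*52 = -20/3*52 = -1040/3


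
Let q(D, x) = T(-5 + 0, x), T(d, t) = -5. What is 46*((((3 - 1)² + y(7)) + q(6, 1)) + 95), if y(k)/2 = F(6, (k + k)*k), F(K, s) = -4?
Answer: 3956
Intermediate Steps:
q(D, x) = -5
y(k) = -8 (y(k) = 2*(-4) = -8)
46*((((3 - 1)² + y(7)) + q(6, 1)) + 95) = 46*((((3 - 1)² - 8) - 5) + 95) = 46*(((2² - 8) - 5) + 95) = 46*(((4 - 8) - 5) + 95) = 46*((-4 - 5) + 95) = 46*(-9 + 95) = 46*86 = 3956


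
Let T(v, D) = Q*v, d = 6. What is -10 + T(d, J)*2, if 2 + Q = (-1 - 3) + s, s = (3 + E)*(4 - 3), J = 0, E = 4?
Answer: 2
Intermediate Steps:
s = 7 (s = (3 + 4)*(4 - 3) = 7*1 = 7)
Q = 1 (Q = -2 + ((-1 - 3) + 7) = -2 + (-4 + 7) = -2 + 3 = 1)
T(v, D) = v (T(v, D) = 1*v = v)
-10 + T(d, J)*2 = -10 + 6*2 = -10 + 12 = 2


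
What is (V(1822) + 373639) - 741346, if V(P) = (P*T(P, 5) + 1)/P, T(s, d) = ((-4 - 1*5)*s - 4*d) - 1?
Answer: -699877571/1822 ≈ -3.8413e+5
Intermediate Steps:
T(s, d) = -1 - 9*s - 4*d (T(s, d) = ((-4 - 5)*s - 4*d) - 1 = (-9*s - 4*d) - 1 = -1 - 9*s - 4*d)
V(P) = (1 + P*(-21 - 9*P))/P (V(P) = (P*(-1 - 9*P - 4*5) + 1)/P = (P*(-1 - 9*P - 20) + 1)/P = (P*(-21 - 9*P) + 1)/P = (1 + P*(-21 - 9*P))/P)
(V(1822) + 373639) - 741346 = ((-21 + 1/1822 - 9*1822) + 373639) - 741346 = ((-21 + 1/1822 - 16398) + 373639) - 741346 = (-29915417/1822 + 373639) - 741346 = 650854841/1822 - 741346 = -699877571/1822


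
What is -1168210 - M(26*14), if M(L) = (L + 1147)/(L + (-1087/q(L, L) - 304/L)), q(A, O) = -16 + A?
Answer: -13319729441618/11401787 ≈ -1.1682e+6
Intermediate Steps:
M(L) = (1147 + L)/(L - 1087/(-16 + L) - 304/L) (M(L) = (L + 1147)/(L + (-1087/(-16 + L) - 304/L)) = (1147 + L)/(L - 1087/(-16 + L) - 304/L))
-1168210 - M(26*14) = -1168210 - 26*14*(-16 + 26*14)*(1147 + 26*14)/(4864 - 36166*14 + (26*14)²*(-16 + 26*14)) = -1168210 - 364*(-16 + 364)*(1147 + 364)/(4864 - 1391*364 + 364²*(-16 + 364)) = -1168210 - 364*348*1511/(4864 - 506324 + 132496*348) = -1168210 - 364*348*1511/(4864 - 506324 + 46108608) = -1168210 - 364*348*1511/45607148 = -1168210 - 1*47850348/11401787 = -1168210 - 47850348/11401787 = -13319729441618/11401787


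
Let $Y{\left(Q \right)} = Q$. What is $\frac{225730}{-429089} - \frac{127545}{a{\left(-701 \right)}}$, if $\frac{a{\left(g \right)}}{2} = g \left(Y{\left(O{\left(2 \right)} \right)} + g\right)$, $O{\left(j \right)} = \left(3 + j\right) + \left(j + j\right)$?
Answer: $- \frac{273727790825}{416295282376} \approx -0.65753$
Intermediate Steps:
$O{\left(j \right)} = 3 + 3 j$ ($O{\left(j \right)} = \left(3 + j\right) + 2 j = 3 + 3 j$)
$a{\left(g \right)} = 2 g \left(9 + g\right)$ ($a{\left(g \right)} = 2 g \left(\left(3 + 3 \cdot 2\right) + g\right) = 2 g \left(\left(3 + 6\right) + g\right) = 2 g \left(9 + g\right)$)
$\frac{225730}{-429089} - \frac{127545}{a{\left(-701 \right)}} = \frac{225730}{-429089} - \frac{127545}{2 \left(-701\right) \left(9 - 701\right)} = 225730 \left(- \frac{1}{429089}\right) - \frac{127545}{2 \left(-701\right) \left(-692\right)} = - \frac{225730}{429089} - \frac{127545}{970184} = - \frac{273727790825}{416295282376}$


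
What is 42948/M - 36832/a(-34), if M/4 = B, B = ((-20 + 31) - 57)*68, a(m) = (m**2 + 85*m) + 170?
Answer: 62927/3128 ≈ 20.117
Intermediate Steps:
a(m) = 170 + m**2 + 85*m
B = -3128 (B = (11 - 57)*68 = -46*68 = -3128)
M = -12512 (M = 4*(-3128) = -12512)
42948/M - 36832/a(-34) = 42948/(-12512) - 36832/(170 + (-34)**2 + 85*(-34)) = 42948*(-1/12512) - 36832/(170 + 1156 - 2890) = -10737/3128 - 36832/(-1564) = -10737/3128 - 36832*(-1/1564) = -10737/3128 + 9208/391 = 62927/3128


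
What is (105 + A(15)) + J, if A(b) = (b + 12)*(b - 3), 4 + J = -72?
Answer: 353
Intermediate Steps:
J = -76 (J = -4 - 72 = -76)
A(b) = (-3 + b)*(12 + b) (A(b) = (12 + b)*(-3 + b) = (-3 + b)*(12 + b))
(105 + A(15)) + J = (105 + (-36 + 15² + 9*15)) - 76 = (105 + (-36 + 225 + 135)) - 76 = (105 + 324) - 76 = 429 - 76 = 353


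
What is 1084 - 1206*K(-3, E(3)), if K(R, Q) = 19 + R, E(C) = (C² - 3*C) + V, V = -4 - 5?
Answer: -18212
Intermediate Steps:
V = -9
E(C) = -9 + C² - 3*C (E(C) = (C² - 3*C) - 9 = -9 + C² - 3*C)
1084 - 1206*K(-3, E(3)) = 1084 - 1206*(19 - 3) = 1084 - 1206*16 = 1084 - 19296 = -18212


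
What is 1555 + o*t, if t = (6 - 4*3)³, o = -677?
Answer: 147787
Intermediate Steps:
t = -216 (t = (6 - 12)³ = (-6)³ = -216)
1555 + o*t = 1555 - 677*(-216) = 1555 + 146232 = 147787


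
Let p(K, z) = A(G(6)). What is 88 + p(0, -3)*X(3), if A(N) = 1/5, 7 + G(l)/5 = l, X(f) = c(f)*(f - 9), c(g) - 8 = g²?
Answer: 338/5 ≈ 67.600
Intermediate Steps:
c(g) = 8 + g²
X(f) = (-9 + f)*(8 + f²) (X(f) = (8 + f²)*(f - 9) = (8 + f²)*(-9 + f) = (-9 + f)*(8 + f²))
G(l) = -35 + 5*l
A(N) = ⅕ (A(N) = 1*(⅕) = ⅕)
p(K, z) = ⅕
88 + p(0, -3)*X(3) = 88 + ((-9 + 3)*(8 + 3²))/5 = 88 + (-6*(8 + 9))/5 = 88 + (-6*17)/5 = 88 + (⅕)*(-102) = 88 - 102/5 = 338/5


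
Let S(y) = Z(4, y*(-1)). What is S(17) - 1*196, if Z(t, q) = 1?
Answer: -195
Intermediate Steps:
S(y) = 1
S(17) - 1*196 = 1 - 1*196 = 1 - 196 = -195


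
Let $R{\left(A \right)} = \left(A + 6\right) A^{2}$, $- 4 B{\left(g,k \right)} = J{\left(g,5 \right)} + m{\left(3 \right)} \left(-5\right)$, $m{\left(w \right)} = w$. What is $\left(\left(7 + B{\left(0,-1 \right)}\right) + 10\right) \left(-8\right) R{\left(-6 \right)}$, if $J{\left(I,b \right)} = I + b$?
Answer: $0$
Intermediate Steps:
$B{\left(g,k \right)} = \frac{5}{2} - \frac{g}{4}$ ($B{\left(g,k \right)} = - \frac{\left(g + 5\right) + 3 \left(-5\right)}{4} = - \frac{\left(5 + g\right) - 15}{4} = - \frac{-10 + g}{4} = \frac{5}{2} - \frac{g}{4}$)
$R{\left(A \right)} = A^{2} \left(6 + A\right)$ ($R{\left(A \right)} = \left(6 + A\right) A^{2} = A^{2} \left(6 + A\right)$)
$\left(\left(7 + B{\left(0,-1 \right)}\right) + 10\right) \left(-8\right) R{\left(-6 \right)} = \left(\left(7 + \left(\frac{5}{2} - 0\right)\right) + 10\right) \left(-8\right) \left(-6\right)^{2} \left(6 - 6\right) = \left(\left(7 + \left(\frac{5}{2} + 0\right)\right) + 10\right) \left(-8\right) 36 \cdot 0 = \left(\left(7 + \frac{5}{2}\right) + 10\right) \left(-8\right) 0 = \left(\frac{19}{2} + 10\right) \left(-8\right) 0 = \frac{39}{2} \left(-8\right) 0 = \left(-156\right) 0 = 0$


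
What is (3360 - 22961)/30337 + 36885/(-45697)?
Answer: -2014687142/1386309889 ≈ -1.4533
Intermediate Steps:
(3360 - 22961)/30337 + 36885/(-45697) = -19601*1/30337 + 36885*(-1/45697) = -19601/30337 - 36885/45697 = -2014687142/1386309889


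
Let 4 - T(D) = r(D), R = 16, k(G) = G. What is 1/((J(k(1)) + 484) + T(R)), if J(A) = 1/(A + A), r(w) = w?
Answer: 2/945 ≈ 0.0021164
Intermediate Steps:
T(D) = 4 - D
J(A) = 1/(2*A)
1/((J(k(1)) + 484) + T(R)) = 1/(((1/2)/1 + 484) + (4 - 1*16)) = 1/(((1/2)*1 + 484) + (4 - 16)) = 1/((1/2 + 484) - 12) = 1/(969/2 - 12) = 1/(945/2) = 2/945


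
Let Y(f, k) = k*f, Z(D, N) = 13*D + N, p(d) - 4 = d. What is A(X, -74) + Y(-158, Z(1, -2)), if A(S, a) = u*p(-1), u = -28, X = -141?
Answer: -1822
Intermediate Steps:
p(d) = 4 + d
A(S, a) = -84 (A(S, a) = -28*(4 - 1) = -28*3 = -84)
Z(D, N) = N + 13*D
Y(f, k) = f*k
A(X, -74) + Y(-158, Z(1, -2)) = -84 - 158*(-2 + 13*1) = -84 - 158*(-2 + 13) = -84 - 158*11 = -84 - 1738 = -1822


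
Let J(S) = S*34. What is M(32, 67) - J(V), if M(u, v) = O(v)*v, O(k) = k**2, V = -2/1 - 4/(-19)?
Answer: 5715653/19 ≈ 3.0082e+5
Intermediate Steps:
V = -34/19 (V = -2*1 - 4*(-1/19) = -2 + 4/19 = -34/19 ≈ -1.7895)
J(S) = 34*S
M(u, v) = v**3 (M(u, v) = v**2*v = v**3)
M(32, 67) - J(V) = 67**3 - 34*(-34)/19 = 300763 - 1*(-1156/19) = 300763 + 1156/19 = 5715653/19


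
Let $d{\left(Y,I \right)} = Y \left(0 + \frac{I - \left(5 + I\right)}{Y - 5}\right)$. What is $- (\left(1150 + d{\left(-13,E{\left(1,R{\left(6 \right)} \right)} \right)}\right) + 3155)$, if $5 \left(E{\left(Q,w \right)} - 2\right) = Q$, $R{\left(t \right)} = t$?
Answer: $- \frac{77425}{18} \approx -4301.4$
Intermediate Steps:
$E{\left(Q,w \right)} = 2 + \frac{Q}{5}$
$d{\left(Y,I \right)} = - \frac{5 Y}{-5 + Y}$ ($d{\left(Y,I \right)} = Y \left(0 - \frac{5}{-5 + Y}\right) = Y \left(- \frac{5}{-5 + Y}\right) = - \frac{5 Y}{-5 + Y}$)
$- (\left(1150 + d{\left(-13,E{\left(1,R{\left(6 \right)} \right)} \right)}\right) + 3155) = - (\left(1150 - - \frac{65}{-5 - 13}\right) + 3155) = - (\left(1150 - - \frac{65}{-18}\right) + 3155) = - (\left(1150 - \left(-65\right) \left(- \frac{1}{18}\right)\right) + 3155) = - (\left(1150 - \frac{65}{18}\right) + 3155) = - (\frac{20635}{18} + 3155) = \left(-1\right) \frac{77425}{18} = - \frac{77425}{18}$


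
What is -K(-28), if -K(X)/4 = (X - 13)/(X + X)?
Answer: 41/14 ≈ 2.9286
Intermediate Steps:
K(X) = -2*(-13 + X)/X (K(X) = -4*(X - 13)/(X + X) = -4*(-13 + X)/(2*X) = -4*(-13 + X)*1/(2*X) = -2*(-13 + X)/X)
-K(-28) = -(-2 + 26/(-28)) = -(-2 + 26*(-1/28)) = -(-2 - 13/14) = -1*(-41/14) = 41/14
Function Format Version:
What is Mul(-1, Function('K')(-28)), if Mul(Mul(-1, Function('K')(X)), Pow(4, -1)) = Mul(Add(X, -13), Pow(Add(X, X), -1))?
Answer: Rational(41, 14) ≈ 2.9286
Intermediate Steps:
Function('K')(X) = Mul(-2, Pow(X, -1), Add(-13, X)) (Function('K')(X) = Mul(-4, Mul(Add(X, -13), Pow(Add(X, X), -1))) = Mul(-4, Mul(Add(-13, X), Pow(Mul(2, X), -1))) = Mul(-4, Mul(Add(-13, X), Mul(Rational(1, 2), Pow(X, -1)))) = Mul(-4, Mul(Rational(1, 2), Pow(X, -1), Add(-13, X))) = Mul(-2, Pow(X, -1), Add(-13, X)))
Mul(-1, Function('K')(-28)) = Mul(-1, Add(-2, Mul(26, Pow(-28, -1)))) = Mul(-1, Add(-2, Mul(26, Rational(-1, 28)))) = Mul(-1, Add(-2, Rational(-13, 14))) = Mul(-1, Rational(-41, 14)) = Rational(41, 14)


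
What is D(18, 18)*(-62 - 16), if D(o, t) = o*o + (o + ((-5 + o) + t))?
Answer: -29094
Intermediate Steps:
D(o, t) = -5 + t + o² + 2*o (D(o, t) = o² + (o + (-5 + o + t)) = o² + (-5 + t + 2*o) = -5 + t + o² + 2*o)
D(18, 18)*(-62 - 16) = (-5 + 18 + 18² + 2*18)*(-62 - 16) = (-5 + 18 + 324 + 36)*(-78) = 373*(-78) = -29094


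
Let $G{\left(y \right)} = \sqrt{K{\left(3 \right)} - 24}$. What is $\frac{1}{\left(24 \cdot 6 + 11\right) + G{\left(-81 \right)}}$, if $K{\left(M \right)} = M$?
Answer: $\frac{155}{24046} - \frac{i \sqrt{21}}{24046} \approx 0.006446 - 0.00019058 i$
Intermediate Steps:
$G{\left(y \right)} = i \sqrt{21}$ ($G{\left(y \right)} = \sqrt{3 - 24} = \sqrt{-21} = i \sqrt{21}$)
$\frac{1}{\left(24 \cdot 6 + 11\right) + G{\left(-81 \right)}} = \frac{1}{\left(24 \cdot 6 + 11\right) + i \sqrt{21}} = \frac{1}{\left(144 + 11\right) + i \sqrt{21}} = \frac{1}{155 + i \sqrt{21}}$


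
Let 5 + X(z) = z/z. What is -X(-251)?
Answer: 4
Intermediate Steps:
X(z) = -4 (X(z) = -5 + z/z = -5 + 1 = -4)
-X(-251) = -1*(-4) = 4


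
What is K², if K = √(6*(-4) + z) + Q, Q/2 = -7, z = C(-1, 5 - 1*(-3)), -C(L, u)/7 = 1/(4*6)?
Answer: (168 - I*√3498)²/144 ≈ 171.71 - 138.0*I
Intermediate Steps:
C(L, u) = -7/24 (C(L, u) = -7/(4*6) = -7/24)
z = -7/24 ≈ -0.29167
Q = -14 (Q = 2*(-7) = -14)
K = -14 + I*√3498/12 (K = √(6*(-4) - 7/24) - 14 = √(-24 - 7/24) - 14 = √(-583/24) - 14 = I*√3498/12 - 14 = -14 + I*√3498/12 ≈ -14.0 + 4.9287*I)
K² = (-14 + I*√3498/12)²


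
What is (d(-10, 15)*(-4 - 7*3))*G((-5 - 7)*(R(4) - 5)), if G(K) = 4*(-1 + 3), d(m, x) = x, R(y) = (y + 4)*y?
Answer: -3000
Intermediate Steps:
R(y) = y*(4 + y) (R(y) = (4 + y)*y = y*(4 + y))
G(K) = 8 (G(K) = 4*2 = 8)
(d(-10, 15)*(-4 - 7*3))*G((-5 - 7)*(R(4) - 5)) = (15*(-4 - 7*3))*8 = (15*(-4 - 21))*8 = (15*(-25))*8 = -375*8 = -3000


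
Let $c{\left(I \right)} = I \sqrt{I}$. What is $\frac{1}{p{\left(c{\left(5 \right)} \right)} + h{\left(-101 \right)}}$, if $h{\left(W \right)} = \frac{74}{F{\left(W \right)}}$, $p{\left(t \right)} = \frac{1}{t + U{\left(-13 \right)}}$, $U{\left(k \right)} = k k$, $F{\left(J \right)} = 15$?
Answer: $\frac{31601985}{156090941} + \frac{1125 \sqrt{5}}{156090941} \approx 0.20247$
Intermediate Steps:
$c{\left(I \right)} = I^{\frac{3}{2}}$
$U{\left(k \right)} = k^{2}$
$p{\left(t \right)} = \frac{1}{169 + t}$ ($p{\left(t \right)} = \frac{1}{t + \left(-13\right)^{2}} = \frac{1}{t + 169} = \frac{1}{169 + t}$)
$h{\left(W \right)} = \frac{74}{15}$
$\frac{1}{p{\left(c{\left(5 \right)} \right)} + h{\left(-101 \right)}} = \frac{1}{\frac{1}{169 + 5^{\frac{3}{2}}} + \frac{74}{15}} = \frac{1}{\frac{1}{169 + 5 \sqrt{5}} + \frac{74}{15}} = \frac{1}{\frac{74}{15} + \frac{1}{169 + 5 \sqrt{5}}}$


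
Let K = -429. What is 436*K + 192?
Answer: -186852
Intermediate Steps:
436*K + 192 = 436*(-429) + 192 = -187044 + 192 = -186852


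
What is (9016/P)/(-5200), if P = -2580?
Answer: 1127/1677000 ≈ 0.00067203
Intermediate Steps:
(9016/P)/(-5200) = (9016/(-2580))/(-5200) = (9016*(-1/2580))*(-1/5200) = -2254/645*(-1/5200) = 1127/1677000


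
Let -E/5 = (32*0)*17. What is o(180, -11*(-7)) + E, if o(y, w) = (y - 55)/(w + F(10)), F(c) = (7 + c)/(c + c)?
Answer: 2500/1557 ≈ 1.6057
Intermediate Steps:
E = 0 (E = -5*32*0*17 = -0*17 = -5*0 = 0)
F(c) = (7 + c)/(2*c) (F(c) = (7 + c)/((2*c)) = (7 + c)*(1/(2*c)) = (7 + c)/(2*c))
o(y, w) = (-55 + y)/(17/20 + w) (o(y, w) = (y - 55)/(w + (½)*(7 + 10)/10) = (-55 + y)/(w + (½)*(⅒)*17) = (-55 + y)/(w + 17/20) = (-55 + y)/(17/20 + w))
o(180, -11*(-7)) + E = 20*(-55 + 180)/(17 + 20*(-11*(-7))) + 0 = 20*125/(17 + 20*77) + 0 = 20*125/(17 + 1540) + 0 = 20*125/1557 + 0 = 20*(1/1557)*125 + 0 = 2500/1557 + 0 = 2500/1557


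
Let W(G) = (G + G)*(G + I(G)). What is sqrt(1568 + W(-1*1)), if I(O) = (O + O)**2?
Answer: sqrt(1562) ≈ 39.522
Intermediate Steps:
I(O) = 4*O**2 (I(O) = (2*O)**2 = 4*O**2)
W(G) = 2*G*(G + 4*G**2) (W(G) = (G + G)*(G + 4*G**2) = (2*G)*(G + 4*G**2) = 2*G*(G + 4*G**2))
sqrt(1568 + W(-1*1)) = sqrt(1568 + (-1*1)**2*(2 + 8*(-1*1))) = sqrt(1568 + (-1)**2*(2 + 8*(-1))) = sqrt(1568 + 1*(2 - 8)) = sqrt(1568 + 1*(-6)) = sqrt(1568 - 6) = sqrt(1562)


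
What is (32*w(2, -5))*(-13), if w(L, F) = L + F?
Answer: 1248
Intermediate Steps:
w(L, F) = F + L
(32*w(2, -5))*(-13) = (32*(-5 + 2))*(-13) = (32*(-3))*(-13) = -96*(-13) = 1248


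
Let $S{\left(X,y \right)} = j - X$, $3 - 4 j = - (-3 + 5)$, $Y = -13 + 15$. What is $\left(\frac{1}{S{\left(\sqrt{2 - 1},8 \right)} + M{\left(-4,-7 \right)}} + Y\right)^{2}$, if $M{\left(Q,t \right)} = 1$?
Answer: $\frac{196}{25} \approx 7.84$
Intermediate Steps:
$Y = 2$
$j = \frac{5}{4}$ ($j = \frac{3}{4} - \frac{\left(-1\right) \left(-3 + 5\right)}{4} = \frac{3}{4} - \frac{\left(-1\right) 2}{4} = \frac{3}{4} - - \frac{1}{2} = \frac{3}{4} + \frac{1}{2} = \frac{5}{4} \approx 1.25$)
$S{\left(X,y \right)} = \frac{5}{4} - X$
$\left(\frac{1}{S{\left(\sqrt{2 - 1},8 \right)} + M{\left(-4,-7 \right)}} + Y\right)^{2} = \left(\frac{1}{\left(\frac{5}{4} - \sqrt{2 - 1}\right) + 1} + 2\right)^{2} = \left(\frac{1}{\left(\frac{5}{4} - \sqrt{1}\right) + 1} + 2\right)^{2} = \left(\frac{1}{\left(\frac{5}{4} - 1\right) + 1} + 2\right)^{2} = \left(\frac{1}{\frac{1}{4} + 1} + 2\right)^{2} = \left(\frac{1}{\frac{5}{4}} + 2\right)^{2} = \left(\frac{4}{5} + 2\right)^{2} = \left(\frac{14}{5}\right)^{2} = \frac{196}{25}$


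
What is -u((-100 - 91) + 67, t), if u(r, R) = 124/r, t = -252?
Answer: 1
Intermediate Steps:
-u((-100 - 91) + 67, t) = -124/((-100 - 91) + 67) = -124/(-191 + 67) = -124/(-124) = -124*(-1)/124 = -1*(-1) = 1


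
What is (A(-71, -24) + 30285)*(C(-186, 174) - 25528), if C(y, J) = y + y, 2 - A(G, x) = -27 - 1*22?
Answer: -785702400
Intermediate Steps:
A(G, x) = 51 (A(G, x) = 2 - (-27 - 1*22) = 2 - (-27 - 22) = 2 - 1*(-49) = 2 + 49 = 51)
C(y, J) = 2*y
(A(-71, -24) + 30285)*(C(-186, 174) - 25528) = (51 + 30285)*(2*(-186) - 25528) = 30336*(-372 - 25528) = 30336*(-25900) = -785702400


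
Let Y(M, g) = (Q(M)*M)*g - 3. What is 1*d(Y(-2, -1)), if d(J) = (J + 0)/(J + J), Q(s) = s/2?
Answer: ½ ≈ 0.50000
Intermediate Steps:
Q(s) = s/2 (Q(s) = s*(½) = s/2)
Y(M, g) = -3 + g*M²/2 (Y(M, g) = ((M/2)*M)*g - 3 = (M²/2)*g - 3 = g*M²/2 - 3 = -3 + g*M²/2)
d(J) = ½ (d(J) = J/((2*J)) = J*(1/(2*J)) = ½)
1*d(Y(-2, -1)) = 1*(½) = ½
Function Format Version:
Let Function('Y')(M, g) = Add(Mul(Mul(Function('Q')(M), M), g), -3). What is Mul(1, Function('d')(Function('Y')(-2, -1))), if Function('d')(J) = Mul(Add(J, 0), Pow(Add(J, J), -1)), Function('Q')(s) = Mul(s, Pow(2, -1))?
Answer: Rational(1, 2) ≈ 0.50000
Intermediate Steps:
Function('Q')(s) = Mul(Rational(1, 2), s) (Function('Q')(s) = Mul(s, Rational(1, 2)) = Mul(Rational(1, 2), s))
Function('Y')(M, g) = Add(-3, Mul(Rational(1, 2), g, Pow(M, 2))) (Function('Y')(M, g) = Add(Mul(Mul(Mul(Rational(1, 2), M), M), g), -3) = Add(Mul(Mul(Rational(1, 2), Pow(M, 2)), g), -3) = Add(Mul(Rational(1, 2), g, Pow(M, 2)), -3) = Add(-3, Mul(Rational(1, 2), g, Pow(M, 2))))
Function('d')(J) = Rational(1, 2) (Function('d')(J) = Mul(J, Pow(Mul(2, J), -1)) = Mul(J, Mul(Rational(1, 2), Pow(J, -1))) = Rational(1, 2))
Mul(1, Function('d')(Function('Y')(-2, -1))) = Mul(1, Rational(1, 2)) = Rational(1, 2)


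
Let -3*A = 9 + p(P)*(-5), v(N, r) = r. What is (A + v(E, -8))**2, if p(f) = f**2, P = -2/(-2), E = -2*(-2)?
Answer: 784/9 ≈ 87.111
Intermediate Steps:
E = 4
P = 1 (P = -2*(-1/2) = 1)
A = -4/3 (A = -(9 + 1**2*(-5))/3 = -(9 + 1*(-5))/3 = -(9 - 5)/3 = -1/3*4 = -4/3 ≈ -1.3333)
(A + v(E, -8))**2 = (-4/3 - 8)**2 = (-28/3)**2 = 784/9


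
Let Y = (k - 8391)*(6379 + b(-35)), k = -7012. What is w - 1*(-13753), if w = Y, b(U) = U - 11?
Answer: -97533446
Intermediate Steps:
b(U) = -11 + U
Y = -97547199 (Y = (-7012 - 8391)*(6379 + (-11 - 35)) = -15403*(6379 - 46) = -15403*6333 = -97547199)
w = -97547199
w - 1*(-13753) = -97547199 - 1*(-13753) = -97547199 + 13753 = -97533446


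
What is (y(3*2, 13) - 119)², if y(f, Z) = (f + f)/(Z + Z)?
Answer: 2374681/169 ≈ 14051.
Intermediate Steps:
y(f, Z) = f/Z (y(f, Z) = (2*f)/((2*Z)) = (2*f)*(1/(2*Z)) = f/Z)
(y(3*2, 13) - 119)² = ((3*2)/13 - 119)² = (6*(1/13) - 119)² = (6/13 - 119)² = (-1541/13)² = 2374681/169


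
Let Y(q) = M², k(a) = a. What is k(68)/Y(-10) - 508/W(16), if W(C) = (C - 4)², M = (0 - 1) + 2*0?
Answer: 2321/36 ≈ 64.472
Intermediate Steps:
M = -1 (M = -1 + 0 = -1)
Y(q) = 1 (Y(q) = (-1)² = 1)
W(C) = (-4 + C)²
k(68)/Y(-10) - 508/W(16) = 68/1 - 508/(-4 + 16)² = 68*1 - 508/(12²) = 68 - 508/144 = 68 - 508*1/144 = 68 - 127/36 = 2321/36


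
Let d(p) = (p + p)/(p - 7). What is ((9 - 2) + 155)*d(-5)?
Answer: 135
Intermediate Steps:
d(p) = 2*p/(-7 + p) (d(p) = (2*p)/(-7 + p) = 2*p/(-7 + p))
((9 - 2) + 155)*d(-5) = ((9 - 2) + 155)*(2*(-5)/(-7 - 5)) = (7 + 155)*(2*(-5)/(-12)) = 162*(2*(-5)*(-1/12)) = 162*(5/6) = 135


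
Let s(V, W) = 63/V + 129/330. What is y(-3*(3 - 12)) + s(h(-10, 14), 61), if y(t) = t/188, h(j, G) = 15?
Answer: 9791/2068 ≈ 4.7345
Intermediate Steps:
y(t) = t/188 (y(t) = t*(1/188) = t/188)
s(V, W) = 43/110 + 63/V (s(V, W) = 63/V + 129*(1/330) = 63/V + 43/110 = 43/110 + 63/V)
y(-3*(3 - 12)) + s(h(-10, 14), 61) = (-3*(3 - 12))/188 + (43/110 + 63/15) = (-3*(-9))/188 + (43/110 + 63*(1/15)) = (1/188)*27 + (43/110 + 21/5) = 27/188 + 101/22 = 9791/2068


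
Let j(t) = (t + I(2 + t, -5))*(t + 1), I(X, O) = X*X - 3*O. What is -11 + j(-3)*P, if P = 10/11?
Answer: -381/11 ≈ -34.636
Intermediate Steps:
P = 10/11 (P = 10*(1/11) = 10/11 ≈ 0.90909)
I(X, O) = X² - 3*O
j(t) = (1 + t)*(15 + t + (2 + t)²) (j(t) = (t + ((2 + t)² - 3*(-5)))*(t + 1) = (t + ((2 + t)² + 15))*(1 + t) = (t + (15 + (2 + t)²))*(1 + t) = (15 + t + (2 + t)²)*(1 + t) = (1 + t)*(15 + t + (2 + t)²))
-11 + j(-3)*P = -11 + (19 + (-3)³ + 6*(-3)² + 24*(-3))*(10/11) = -11 + (19 - 27 + 6*9 - 72)*(10/11) = -11 + (19 - 27 + 54 - 72)*(10/11) = -11 - 26*10/11 = -11 - 260/11 = -381/11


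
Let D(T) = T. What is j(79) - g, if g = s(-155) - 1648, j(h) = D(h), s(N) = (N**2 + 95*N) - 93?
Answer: -7480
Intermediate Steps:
s(N) = -93 + N**2 + 95*N
j(h) = h
g = 7559 (g = (-93 + (-155)**2 + 95*(-155)) - 1648 = (-93 + 24025 - 14725) - 1648 = 9207 - 1648 = 7559)
j(79) - g = 79 - 1*7559 = 79 - 7559 = -7480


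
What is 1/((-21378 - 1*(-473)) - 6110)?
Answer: -1/27015 ≈ -3.7016e-5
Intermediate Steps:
1/((-21378 - 1*(-473)) - 6110) = 1/((-21378 + 473) - 6110) = 1/(-20905 - 6110) = 1/(-27015) = -1/27015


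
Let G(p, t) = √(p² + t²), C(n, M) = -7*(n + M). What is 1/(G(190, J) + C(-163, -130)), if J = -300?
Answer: 2051/4080501 - 10*√1261/4080501 ≈ 0.00041561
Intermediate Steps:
C(n, M) = -7*M - 7*n (C(n, M) = -7*(M + n) = -7*M - 7*n)
1/(G(190, J) + C(-163, -130)) = 1/(√(190² + (-300)²) + (-7*(-130) - 7*(-163))) = 1/(√(36100 + 90000) + (910 + 1141)) = 1/(√126100 + 2051) = 1/(10*√1261 + 2051) = 1/(2051 + 10*√1261)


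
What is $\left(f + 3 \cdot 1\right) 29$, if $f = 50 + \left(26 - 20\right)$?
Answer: $1711$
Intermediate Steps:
$f = 56$ ($f = 50 + \left(26 - 20\right) = 50 + 6 = 56$)
$\left(f + 3 \cdot 1\right) 29 = \left(56 + 3 \cdot 1\right) 29 = \left(56 + 3\right) 29 = 59 \cdot 29 = 1711$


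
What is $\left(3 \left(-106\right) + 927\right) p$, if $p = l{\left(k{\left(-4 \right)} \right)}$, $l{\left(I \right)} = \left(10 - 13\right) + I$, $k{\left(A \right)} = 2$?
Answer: $-609$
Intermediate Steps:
$l{\left(I \right)} = -3 + I$
$p = -1$ ($p = -3 + 2 = -1$)
$\left(3 \left(-106\right) + 927\right) p = \left(3 \left(-106\right) + 927\right) \left(-1\right) = \left(-318 + 927\right) \left(-1\right) = 609 \left(-1\right) = -609$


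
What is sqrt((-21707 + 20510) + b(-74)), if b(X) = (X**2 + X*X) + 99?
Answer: sqrt(9854) ≈ 99.267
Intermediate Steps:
b(X) = 99 + 2*X**2 (b(X) = (X**2 + X**2) + 99 = 2*X**2 + 99 = 99 + 2*X**2)
sqrt((-21707 + 20510) + b(-74)) = sqrt((-21707 + 20510) + (99 + 2*(-74)**2)) = sqrt(-1197 + (99 + 2*5476)) = sqrt(-1197 + (99 + 10952)) = sqrt(-1197 + 11051) = sqrt(9854)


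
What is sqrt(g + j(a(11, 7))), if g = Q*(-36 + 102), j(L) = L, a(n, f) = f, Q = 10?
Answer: sqrt(667) ≈ 25.826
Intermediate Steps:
g = 660 (g = 10*(-36 + 102) = 10*66 = 660)
sqrt(g + j(a(11, 7))) = sqrt(660 + 7) = sqrt(667)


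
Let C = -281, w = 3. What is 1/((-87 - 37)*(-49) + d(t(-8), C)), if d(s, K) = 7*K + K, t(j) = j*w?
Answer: 1/3828 ≈ 0.00026123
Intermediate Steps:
t(j) = 3*j (t(j) = j*3 = 3*j)
d(s, K) = 8*K
1/((-87 - 37)*(-49) + d(t(-8), C)) = 1/((-87 - 37)*(-49) + 8*(-281)) = 1/(-124*(-49) - 2248) = 1/(6076 - 2248) = 1/3828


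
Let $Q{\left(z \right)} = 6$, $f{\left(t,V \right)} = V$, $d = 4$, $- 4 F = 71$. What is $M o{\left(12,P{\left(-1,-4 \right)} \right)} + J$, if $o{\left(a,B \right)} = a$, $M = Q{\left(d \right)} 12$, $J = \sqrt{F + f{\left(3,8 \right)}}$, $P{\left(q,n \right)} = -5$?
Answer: $864 + \frac{i \sqrt{39}}{2} \approx 864.0 + 3.1225 i$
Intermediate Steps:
$F = - \frac{71}{4}$ ($F = \left(- \frac{1}{4}\right) 71 = - \frac{71}{4} \approx -17.75$)
$J = \frac{i \sqrt{39}}{2}$ ($J = \sqrt{- \frac{71}{4} + 8} = \sqrt{- \frac{39}{4}} = \frac{i \sqrt{39}}{2} \approx 3.1225 i$)
$M = 72$ ($M = 6 \cdot 12 = 72$)
$M o{\left(12,P{\left(-1,-4 \right)} \right)} + J = 72 \cdot 12 + \frac{i \sqrt{39}}{2} = 864 + \frac{i \sqrt{39}}{2}$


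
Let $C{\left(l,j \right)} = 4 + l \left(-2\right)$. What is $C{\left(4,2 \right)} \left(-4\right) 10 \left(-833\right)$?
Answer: $-133280$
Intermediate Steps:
$C{\left(l,j \right)} = 4 - 2 l$
$C{\left(4,2 \right)} \left(-4\right) 10 \left(-833\right) = \left(4 - 8\right) \left(-4\right) 10 \left(-833\right) = \left(-4\right) \left(-4\right) 10 \left(-833\right) = 16 \cdot 10 \left(-833\right) = 160 \left(-833\right) = -133280$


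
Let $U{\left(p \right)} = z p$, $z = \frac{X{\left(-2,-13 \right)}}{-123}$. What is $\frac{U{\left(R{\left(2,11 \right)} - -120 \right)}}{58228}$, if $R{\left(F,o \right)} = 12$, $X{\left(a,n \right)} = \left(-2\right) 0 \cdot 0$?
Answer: $0$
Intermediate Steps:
$X{\left(a,n \right)} = 0$ ($X{\left(a,n \right)} = 0 \cdot 0 = 0$)
$z = 0$ ($z = \frac{0}{-123} = 0 \left(- \frac{1}{123}\right) = 0$)
$U{\left(p \right)} = 0$ ($U{\left(p \right)} = 0 p = 0$)
$\frac{U{\left(R{\left(2,11 \right)} - -120 \right)}}{58228} = \frac{0}{58228} = 0 \cdot \frac{1}{58228} = 0$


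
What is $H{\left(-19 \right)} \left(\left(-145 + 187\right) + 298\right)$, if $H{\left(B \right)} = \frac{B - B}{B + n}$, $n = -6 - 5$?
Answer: $0$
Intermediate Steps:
$n = -11$
$H{\left(B \right)} = 0$ ($H{\left(B \right)} = \frac{B - B}{B - 11} = \frac{0}{-11 + B} = 0$)
$H{\left(-19 \right)} \left(\left(-145 + 187\right) + 298\right) = 0 \left(\left(-145 + 187\right) + 298\right) = 0 \left(42 + 298\right) = 0 \cdot 340 = 0$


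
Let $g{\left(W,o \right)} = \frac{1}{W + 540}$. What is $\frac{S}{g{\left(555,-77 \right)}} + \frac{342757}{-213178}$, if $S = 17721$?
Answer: $\frac{4136611092353}{213178} \approx 1.9404 \cdot 10^{7}$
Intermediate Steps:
$g{\left(W,o \right)} = \frac{1}{540 + W}$
$\frac{S}{g{\left(555,-77 \right)}} + \frac{342757}{-213178} = \frac{17721}{\frac{1}{540 + 555}} + \frac{342757}{-213178} = \frac{17721}{\frac{1}{1095}} + 342757 \left(- \frac{1}{213178}\right) = 17721 \frac{1}{\frac{1}{1095}} - \frac{342757}{213178} = 17721 \cdot 1095 - \frac{342757}{213178} = 19404495 - \frac{342757}{213178} = \frac{4136611092353}{213178}$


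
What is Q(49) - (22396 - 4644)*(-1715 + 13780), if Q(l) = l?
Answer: -214177831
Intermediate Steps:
Q(49) - (22396 - 4644)*(-1715 + 13780) = 49 - (22396 - 4644)*(-1715 + 13780) = 49 - 17752*12065 = 49 - 1*214177880 = 49 - 214177880 = -214177831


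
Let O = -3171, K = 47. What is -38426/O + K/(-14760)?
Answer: 189006241/15601320 ≈ 12.115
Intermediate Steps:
-38426/O + K/(-14760) = -38426/(-3171) + 47/(-14760) = -38426*(-1/3171) + 47*(-1/14760) = 38426/3171 - 47/14760 = 189006241/15601320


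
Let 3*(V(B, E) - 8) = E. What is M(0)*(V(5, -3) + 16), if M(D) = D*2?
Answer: 0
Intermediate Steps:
V(B, E) = 8 + E/3
M(D) = 2*D
M(0)*(V(5, -3) + 16) = (2*0)*((8 + (⅓)*(-3)) + 16) = 0*((8 - 1) + 16) = 0*(7 + 16) = 0*23 = 0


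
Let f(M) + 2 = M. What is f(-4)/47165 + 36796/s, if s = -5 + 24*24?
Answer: 1735479914/26931215 ≈ 64.441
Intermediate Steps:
f(M) = -2 + M
s = 571 (s = -5 + 576 = 571)
f(-4)/47165 + 36796/s = (-2 - 4)/47165 + 36796/571 = -6*1/47165 + 36796*(1/571) = -6/47165 + 36796/571 = 1735479914/26931215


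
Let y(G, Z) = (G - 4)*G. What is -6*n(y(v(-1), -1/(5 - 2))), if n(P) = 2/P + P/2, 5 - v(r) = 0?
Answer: -87/5 ≈ -17.400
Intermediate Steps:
v(r) = 5 (v(r) = 5 - 1*0 = 5 + 0 = 5)
y(G, Z) = G*(-4 + G) (y(G, Z) = (-4 + G)*G = G*(-4 + G))
n(P) = P/2 + 2/P (n(P) = 2/P + P*(½) = 2/P + P/2 = P/2 + 2/P)
-6*n(y(v(-1), -1/(5 - 2))) = -6*((5*(-4 + 5))/2 + 2/((5*(-4 + 5)))) = -6*((5*1)/2 + 2/((5*1))) = -6*((½)*5 + 2/5) = -6*(5/2 + 2*(⅕)) = -6*(5/2 + ⅖) = -6*29/10 = -87/5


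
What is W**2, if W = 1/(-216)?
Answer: 1/46656 ≈ 2.1433e-5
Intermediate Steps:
W = -1/216 ≈ -0.0046296
W**2 = (-1/216)**2 = 1/46656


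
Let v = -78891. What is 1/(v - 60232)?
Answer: -1/139123 ≈ -7.1879e-6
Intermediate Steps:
1/(v - 60232) = 1/(-78891 - 60232) = 1/(-139123) = -1/139123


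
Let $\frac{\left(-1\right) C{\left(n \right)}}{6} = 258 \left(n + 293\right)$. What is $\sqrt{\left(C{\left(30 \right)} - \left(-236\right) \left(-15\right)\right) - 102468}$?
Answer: $2 i \sqrt{151503} \approx 778.47 i$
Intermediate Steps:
$C{\left(n \right)} = -453564 - 1548 n$ ($C{\left(n \right)} = - 6 \cdot 258 \left(n + 293\right) = - 6 \cdot 258 \left(293 + n\right) = - 6 \left(75594 + 258 n\right) = -453564 - 1548 n$)
$\sqrt{\left(C{\left(30 \right)} - \left(-236\right) \left(-15\right)\right) - 102468} = \sqrt{\left(\left(-453564 - 46440\right) - \left(-236\right) \left(-15\right)\right) - 102468} = \sqrt{\left(\left(-453564 - 46440\right) - 3540\right) - 102468} = \sqrt{\left(-500004 - 3540\right) - 102468} = \sqrt{-503544 - 102468} = \sqrt{-606012} = 2 i \sqrt{151503}$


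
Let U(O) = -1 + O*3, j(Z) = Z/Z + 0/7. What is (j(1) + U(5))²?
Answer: 225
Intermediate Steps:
j(Z) = 1 (j(Z) = 1 + 0*(⅐) = 1 + 0 = 1)
U(O) = -1 + 3*O
(j(1) + U(5))² = (1 + (-1 + 3*5))² = (1 + (-1 + 15))² = (1 + 14)² = 15² = 225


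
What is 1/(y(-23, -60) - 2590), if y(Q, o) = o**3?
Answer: -1/218590 ≈ -4.5748e-6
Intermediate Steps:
1/(y(-23, -60) - 2590) = 1/((-60)**3 - 2590) = 1/(-216000 - 2590) = 1/(-218590) = -1/218590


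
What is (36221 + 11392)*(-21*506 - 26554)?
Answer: -1770251340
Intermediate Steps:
(36221 + 11392)*(-21*506 - 26554) = 47613*(-10626 - 26554) = 47613*(-37180) = -1770251340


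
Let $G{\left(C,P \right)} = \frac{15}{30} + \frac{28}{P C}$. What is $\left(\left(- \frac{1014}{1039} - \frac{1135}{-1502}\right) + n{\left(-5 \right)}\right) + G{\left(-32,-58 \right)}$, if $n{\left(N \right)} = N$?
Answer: $- \frac{1703534425}{362054096} \approx -4.7052$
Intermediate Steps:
$G{\left(C,P \right)} = \frac{1}{2} + \frac{28}{C P}$ ($G{\left(C,P \right)} = 15 \cdot \frac{1}{30} + \frac{28}{C P} = \frac{1}{2} + 28 \frac{1}{C P} = \frac{1}{2} + \frac{28}{C P}$)
$\left(\left(- \frac{1014}{1039} - \frac{1135}{-1502}\right) + n{\left(-5 \right)}\right) + G{\left(-32,-58 \right)} = \left(\left(- \frac{1014}{1039} - \frac{1135}{-1502}\right) - 5\right) + \left(\frac{1}{2} + \frac{28}{\left(-32\right) \left(-58\right)}\right) = \left(\left(\left(-1014\right) \frac{1}{1039} - - \frac{1135}{1502}\right) - 5\right) + \left(\frac{1}{2} + 28 \left(- \frac{1}{32}\right) \left(- \frac{1}{58}\right)\right) = \left(\left(- \frac{1014}{1039} + \frac{1135}{1502}\right) - 5\right) + \left(\frac{1}{2} + \frac{7}{464}\right) = \left(- \frac{343763}{1560578} - 5\right) + \frac{239}{464} = - \frac{8146653}{1560578} + \frac{239}{464} = - \frac{1703534425}{362054096}$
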